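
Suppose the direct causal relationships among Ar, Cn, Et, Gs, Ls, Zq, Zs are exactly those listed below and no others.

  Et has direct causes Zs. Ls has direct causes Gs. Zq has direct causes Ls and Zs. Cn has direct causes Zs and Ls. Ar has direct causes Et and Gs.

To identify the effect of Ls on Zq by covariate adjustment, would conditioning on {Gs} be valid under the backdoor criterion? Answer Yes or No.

Backdoor paths from Ls to Zq (paths whose first edge points into Ls):
  P1: Ls <- Gs -> Ar <- Et <- Zs -> Zq
Condition 1 (no descendant of Ls in the set): holds — descendants of Ls are {Cn, Zq}; none are in {Gs}.
Condition 2 (every backdoor path blocked by {Gs}):
  P1: blocked at fork node Gs ∈ conditioning set.
{Gs} satisfies the backdoor criterion.

Yes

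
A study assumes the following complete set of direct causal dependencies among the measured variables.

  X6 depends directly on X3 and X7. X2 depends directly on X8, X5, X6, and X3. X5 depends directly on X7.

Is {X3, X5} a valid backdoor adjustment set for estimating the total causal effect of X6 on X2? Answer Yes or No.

Backdoor paths from X6 to X2 (paths whose first edge points into X6):
  P1: X6 <- X3 -> X2
  P2: X6 <- X7 -> X5 -> X2
Condition 1 (no descendant of X6 in the set): holds — descendants of X6 are {X2}; none are in {X3, X5}.
Condition 2 (every backdoor path blocked by {X3, X5}):
  P1: blocked at fork node X3 ∈ conditioning set.
  P2: blocked at chain node X5 ∈ conditioning set.
{X3, X5} satisfies the backdoor criterion.

Yes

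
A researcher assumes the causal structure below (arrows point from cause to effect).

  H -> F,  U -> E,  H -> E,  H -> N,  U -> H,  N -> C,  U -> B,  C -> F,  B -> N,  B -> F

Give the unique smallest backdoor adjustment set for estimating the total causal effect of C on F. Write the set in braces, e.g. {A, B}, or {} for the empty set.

{N}

Variables eligible for adjustment (non-descendants of C, excluding C and F): {B, E, H, N, U}.
Backdoor paths from C to F:
  P1: C <- N <- H <- U -> B -> F
  P2: C <- N <- H -> E <- U -> B -> F
  P3: C <- N <- H -> F
  P4: C <- N <- B <- U -> H -> F
  P5: C <- N <- B <- U -> E <- H -> F
  P6: C <- N <- B -> F
The empty set is not sufficient: P1 (C <- N <- H <- U -> B -> F) has no collider blocking it and no conditioned non-collider, so it is open.
Try {N}:
  P1: blocked at chain node N ∈ conditioning set.
  P2: blocked at chain node N ∈ conditioning set.
  P3: blocked at chain node N ∈ conditioning set.
  P4: blocked at chain node N ∈ conditioning set.
  P5: blocked at chain node N ∈ conditioning set.
  P6: blocked at chain node N ∈ conditioning set.
{N} contains no descendant of C and blocks every backdoor path.
No other singleton works — e.g. {U} leaves P3 open — so {N} is the unique smallest valid adjustment set.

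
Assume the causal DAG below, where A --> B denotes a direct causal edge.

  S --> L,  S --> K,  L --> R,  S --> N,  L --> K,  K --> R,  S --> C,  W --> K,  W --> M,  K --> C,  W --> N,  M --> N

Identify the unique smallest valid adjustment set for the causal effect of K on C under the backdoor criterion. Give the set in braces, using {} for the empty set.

Variables eligible for adjustment (non-descendants of K, excluding K and C): {L, M, N, S, W}.
Backdoor paths from K to C:
  P1: K <- W -> M -> N <- S -> C
  P2: K <- W -> N <- S -> C
  P3: K <- S -> C
  P4: K <- L <- S -> C
The empty set is not sufficient: P3 (K <- S -> C) has no collider blocking it and no conditioned non-collider, so it is open.
Try {S}:
  P1: blocked at collider N (neither it nor any descendant is in the conditioning set).
  P2: blocked at collider N (neither it nor any descendant is in the conditioning set).
  P3: blocked at fork node S ∈ conditioning set.
  P4: blocked at fork node S ∈ conditioning set.
{S} contains no descendant of K and blocks every backdoor path.
No other singleton works — e.g. {W} leaves P3 open — so {S} is the unique smallest valid adjustment set.

{S}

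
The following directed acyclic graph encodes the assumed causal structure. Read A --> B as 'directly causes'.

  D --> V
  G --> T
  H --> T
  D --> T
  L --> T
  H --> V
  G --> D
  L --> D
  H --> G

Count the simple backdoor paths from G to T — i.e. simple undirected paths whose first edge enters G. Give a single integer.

A backdoor path from G to T is any simple undirected path whose first edge points into G (i.e. leaves G via a parent).
Parents of G: {H}.
Enumerating:
  P1: G <- H -> T
  P2: G <- H -> V <- D <- L -> T
  P3: G <- H -> V <- D -> T
That exhausts the simple backdoor paths. Count: 3.

3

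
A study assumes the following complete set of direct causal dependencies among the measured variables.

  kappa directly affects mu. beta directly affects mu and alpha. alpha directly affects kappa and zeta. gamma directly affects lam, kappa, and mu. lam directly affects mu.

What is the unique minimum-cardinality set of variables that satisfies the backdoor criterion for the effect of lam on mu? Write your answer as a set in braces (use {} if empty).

{gamma}

Variables eligible for adjustment (non-descendants of lam, excluding lam and mu): {alpha, beta, gamma, kappa, zeta}.
Backdoor paths from lam to mu:
  P1: lam <- gamma -> kappa <- alpha <- beta -> mu
  P2: lam <- gamma -> kappa -> mu
  P3: lam <- gamma -> mu
The empty set is not sufficient: P2 (lam <- gamma -> kappa -> mu) has no collider blocking it and no conditioned non-collider, so it is open.
Try {gamma}:
  P1: blocked at fork node gamma ∈ conditioning set.
  P2: blocked at fork node gamma ∈ conditioning set.
  P3: blocked at fork node gamma ∈ conditioning set.
{gamma} contains no descendant of lam and blocks every backdoor path.
No other singleton works — e.g. {beta} leaves P2 open — so {gamma} is the unique smallest valid adjustment set.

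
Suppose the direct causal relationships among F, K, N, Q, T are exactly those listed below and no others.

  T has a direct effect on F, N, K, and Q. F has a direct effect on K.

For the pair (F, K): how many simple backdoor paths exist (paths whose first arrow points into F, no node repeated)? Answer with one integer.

1

A backdoor path from F to K is any simple undirected path whose first edge points into F (i.e. leaves F via a parent).
Parents of F: {T}.
Enumerating:
  P1: F <- T -> K
That exhausts the simple backdoor paths. Count: 1.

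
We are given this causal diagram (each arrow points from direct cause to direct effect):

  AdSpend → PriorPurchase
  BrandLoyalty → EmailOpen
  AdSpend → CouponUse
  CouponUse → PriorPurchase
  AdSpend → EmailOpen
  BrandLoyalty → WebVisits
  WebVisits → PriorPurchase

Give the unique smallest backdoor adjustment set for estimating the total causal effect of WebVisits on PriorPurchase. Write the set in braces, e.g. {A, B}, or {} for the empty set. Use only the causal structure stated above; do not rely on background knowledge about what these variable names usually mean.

{}

Variables eligible for adjustment (non-descendants of WebVisits, excluding WebVisits and PriorPurchase): {AdSpend, BrandLoyalty, CouponUse, EmailOpen}.
Backdoor paths from WebVisits to PriorPurchase:
  P1: WebVisits <- BrandLoyalty -> EmailOpen <- AdSpend -> CouponUse -> PriorPurchase
  P2: WebVisits <- BrandLoyalty -> EmailOpen <- AdSpend -> PriorPurchase
Each backdoor path contains an unconditioned collider, so every path is already blocked with the empty conditioning set:
  P1: blocked at collider EmailOpen (neither it nor any descendant is in the conditioning set).
  P2: blocked at collider EmailOpen (neither it nor any descendant is in the conditioning set).
The empty set is therefore the unique smallest valid set.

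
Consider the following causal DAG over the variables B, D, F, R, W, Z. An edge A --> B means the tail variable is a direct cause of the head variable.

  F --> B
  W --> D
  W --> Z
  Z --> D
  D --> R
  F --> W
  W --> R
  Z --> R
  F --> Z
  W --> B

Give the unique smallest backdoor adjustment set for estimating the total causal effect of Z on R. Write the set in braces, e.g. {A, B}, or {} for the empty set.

{W}

Variables eligible for adjustment (non-descendants of Z, excluding Z and R): {B, F, W}.
Backdoor paths from Z to R:
  P1: Z <- F -> W -> D -> R
  P2: Z <- F -> W -> R
  P3: Z <- F -> B <- W -> D -> R
  P4: Z <- F -> B <- W -> R
  P5: Z <- W -> D -> R
  P6: Z <- W -> R
The empty set is not sufficient: P1 (Z <- F -> W -> D -> R) has no collider blocking it and no conditioned non-collider, so it is open.
Try {W}:
  P1: blocked at chain node W ∈ conditioning set.
  P2: blocked at chain node W ∈ conditioning set.
  P3: blocked at collider B (neither it nor any descendant is in the conditioning set).
  P4: blocked at collider B (neither it nor any descendant is in the conditioning set).
  P5: blocked at fork node W ∈ conditioning set.
  P6: blocked at fork node W ∈ conditioning set.
{W} contains no descendant of Z and blocks every backdoor path.
No other singleton works — e.g. {F} leaves P5 open — so {W} is the unique smallest valid adjustment set.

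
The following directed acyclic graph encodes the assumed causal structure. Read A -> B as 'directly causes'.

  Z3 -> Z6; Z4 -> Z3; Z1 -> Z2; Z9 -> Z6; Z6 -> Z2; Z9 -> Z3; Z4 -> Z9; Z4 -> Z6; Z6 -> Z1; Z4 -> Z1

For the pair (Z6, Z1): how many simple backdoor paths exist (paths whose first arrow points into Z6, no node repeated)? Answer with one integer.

5

A backdoor path from Z6 to Z1 is any simple undirected path whose first edge points into Z6 (i.e. leaves Z6 via a parent).
Parents of Z6: {Z3, Z4, Z9}.
Enumerating:
  P1: Z6 <- Z4 -> Z1
  P2: Z6 <- Z9 <- Z4 -> Z1
  P3: Z6 <- Z9 -> Z3 <- Z4 -> Z1
  P4: Z6 <- Z3 <- Z4 -> Z1
  P5: Z6 <- Z3 <- Z9 <- Z4 -> Z1
That exhausts the simple backdoor paths. Count: 5.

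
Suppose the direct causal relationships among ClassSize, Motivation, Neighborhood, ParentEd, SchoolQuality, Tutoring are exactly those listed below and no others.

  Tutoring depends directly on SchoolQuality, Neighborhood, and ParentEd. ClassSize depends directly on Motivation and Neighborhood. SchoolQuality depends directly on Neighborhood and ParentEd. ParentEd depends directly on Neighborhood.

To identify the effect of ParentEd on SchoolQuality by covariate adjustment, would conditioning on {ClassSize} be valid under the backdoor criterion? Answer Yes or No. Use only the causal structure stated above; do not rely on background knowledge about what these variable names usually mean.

No

Backdoor paths from ParentEd to SchoolQuality (paths whose first edge points into ParentEd):
  P1: ParentEd <- Neighborhood -> SchoolQuality
  P2: ParentEd <- Neighborhood -> Tutoring <- SchoolQuality
Condition 1 (no descendant of ParentEd in the set): holds — descendants of ParentEd are {SchoolQuality, Tutoring}; none are in {ClassSize}.
Condition 2 (every backdoor path blocked by {ClassSize}):
  P1: open — no interior node is in the conditioning set.
  P2: blocked at collider Tutoring (neither it nor any descendant is in the conditioning set).
{ClassSize} does not satisfy the backdoor criterion.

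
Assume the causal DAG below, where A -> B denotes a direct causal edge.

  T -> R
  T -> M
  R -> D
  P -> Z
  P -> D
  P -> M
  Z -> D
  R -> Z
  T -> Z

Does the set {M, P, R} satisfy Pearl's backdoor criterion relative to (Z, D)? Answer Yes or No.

Backdoor paths from Z to D (paths whose first edge points into Z):
  P1: Z <- P -> M <- T -> R -> D
  P2: Z <- P -> D
  P3: Z <- T -> M <- P -> D
  P4: Z <- T -> R -> D
  P5: Z <- R <- T -> M <- P -> D
  P6: Z <- R -> D
Condition 1 (no descendant of Z in the set): holds — descendants of Z are {D}; none are in {M, P, R}.
Condition 2 (every backdoor path blocked by {M, P, R}):
  P1: blocked at fork node P ∈ conditioning set.
  P2: blocked at fork node P ∈ conditioning set.
  P3: blocked at fork node P ∈ conditioning set.
  P4: blocked at chain node R ∈ conditioning set.
  P5: blocked at chain node R ∈ conditioning set.
  P6: blocked at fork node R ∈ conditioning set.
{M, P, R} satisfies the backdoor criterion.

Yes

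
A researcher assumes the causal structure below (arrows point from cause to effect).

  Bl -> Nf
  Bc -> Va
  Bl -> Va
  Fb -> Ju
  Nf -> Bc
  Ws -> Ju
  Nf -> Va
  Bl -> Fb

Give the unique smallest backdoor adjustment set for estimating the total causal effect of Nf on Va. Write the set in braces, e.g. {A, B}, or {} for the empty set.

Variables eligible for adjustment (non-descendants of Nf, excluding Nf and Va): {Bl, Fb, Ju, Ws}.
Backdoor paths from Nf to Va:
  P1: Nf <- Bl -> Va
The empty set is not sufficient: P1 (Nf <- Bl -> Va) has no collider blocking it and no conditioned non-collider, so it is open.
Try {Bl}:
  P1: blocked at fork node Bl ∈ conditioning set.
{Bl} contains no descendant of Nf and blocks every backdoor path.
No other singleton works — e.g. {Ws} leaves P1 open — so {Bl} is the unique smallest valid adjustment set.

{Bl}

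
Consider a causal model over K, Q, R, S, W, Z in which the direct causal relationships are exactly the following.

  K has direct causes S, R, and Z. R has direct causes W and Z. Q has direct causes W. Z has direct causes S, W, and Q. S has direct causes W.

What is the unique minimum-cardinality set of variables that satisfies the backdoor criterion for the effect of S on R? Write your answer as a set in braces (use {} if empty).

{W}

Variables eligible for adjustment (non-descendants of S, excluding S and R): {Q, W}.
Backdoor paths from S to R:
  P1: S <- W -> Q -> Z -> R
  P2: S <- W -> Q -> Z -> K <- R
  P3: S <- W -> Z -> R
  P4: S <- W -> Z -> K <- R
  P5: S <- W -> R
The empty set is not sufficient: P1 (S <- W -> Q -> Z -> R) has no collider blocking it and no conditioned non-collider, so it is open.
Try {W}:
  P1: blocked at fork node W ∈ conditioning set.
  P2: blocked at fork node W ∈ conditioning set.
  P3: blocked at fork node W ∈ conditioning set.
  P4: blocked at fork node W ∈ conditioning set.
  P5: blocked at fork node W ∈ conditioning set.
{W} contains no descendant of S and blocks every backdoor path.
No other singleton works — e.g. {Q} leaves P3 open — so {W} is the unique smallest valid adjustment set.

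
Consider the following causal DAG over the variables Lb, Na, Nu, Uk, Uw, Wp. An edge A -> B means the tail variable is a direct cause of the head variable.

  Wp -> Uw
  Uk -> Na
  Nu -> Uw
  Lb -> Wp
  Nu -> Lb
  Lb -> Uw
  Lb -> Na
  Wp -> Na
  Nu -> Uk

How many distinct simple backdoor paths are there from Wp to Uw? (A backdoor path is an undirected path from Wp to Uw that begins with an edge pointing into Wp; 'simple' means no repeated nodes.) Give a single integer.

A backdoor path from Wp to Uw is any simple undirected path whose first edge points into Wp (i.e. leaves Wp via a parent).
Parents of Wp: {Lb}.
Enumerating:
  P1: Wp <- Lb <- Nu -> Uw
  P2: Wp <- Lb -> Uw
  P3: Wp <- Lb -> Na <- Uk <- Nu -> Uw
That exhausts the simple backdoor paths. Count: 3.

3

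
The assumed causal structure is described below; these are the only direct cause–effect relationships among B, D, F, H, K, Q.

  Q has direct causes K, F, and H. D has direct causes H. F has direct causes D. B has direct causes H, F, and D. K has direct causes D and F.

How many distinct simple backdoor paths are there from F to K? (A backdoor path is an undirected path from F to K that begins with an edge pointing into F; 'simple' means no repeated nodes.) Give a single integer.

A backdoor path from F to K is any simple undirected path whose first edge points into F (i.e. leaves F via a parent).
Parents of F: {D}.
Enumerating:
  P1: F <- D <- H -> Q <- K
  P2: F <- D -> B <- H -> Q <- K
  P3: F <- D -> K
That exhausts the simple backdoor paths. Count: 3.

3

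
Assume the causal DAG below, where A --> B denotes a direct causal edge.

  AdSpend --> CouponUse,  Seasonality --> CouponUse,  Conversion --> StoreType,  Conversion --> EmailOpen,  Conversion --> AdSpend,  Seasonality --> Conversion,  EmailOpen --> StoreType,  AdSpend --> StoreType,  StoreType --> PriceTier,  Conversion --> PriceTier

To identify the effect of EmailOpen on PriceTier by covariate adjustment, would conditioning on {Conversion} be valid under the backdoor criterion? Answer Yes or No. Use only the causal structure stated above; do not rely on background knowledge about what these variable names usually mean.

Backdoor paths from EmailOpen to PriceTier (paths whose first edge points into EmailOpen):
  P1: EmailOpen <- Conversion <- Seasonality -> CouponUse <- AdSpend -> StoreType -> PriceTier
  P2: EmailOpen <- Conversion -> AdSpend -> StoreType -> PriceTier
  P3: EmailOpen <- Conversion -> StoreType -> PriceTier
  P4: EmailOpen <- Conversion -> PriceTier
Condition 1 (no descendant of EmailOpen in the set): holds — descendants of EmailOpen are {PriceTier, StoreType}; none are in {Conversion}.
Condition 2 (every backdoor path blocked by {Conversion}):
  P1: blocked at chain node Conversion ∈ conditioning set.
  P2: blocked at fork node Conversion ∈ conditioning set.
  P3: blocked at fork node Conversion ∈ conditioning set.
  P4: blocked at fork node Conversion ∈ conditioning set.
{Conversion} satisfies the backdoor criterion.

Yes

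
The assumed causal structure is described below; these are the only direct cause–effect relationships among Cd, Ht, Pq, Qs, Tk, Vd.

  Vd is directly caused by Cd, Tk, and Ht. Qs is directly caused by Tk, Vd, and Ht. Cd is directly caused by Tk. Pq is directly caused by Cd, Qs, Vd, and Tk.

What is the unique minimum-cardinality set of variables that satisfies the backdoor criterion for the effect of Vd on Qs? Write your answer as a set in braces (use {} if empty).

{Ht, Tk}

Variables eligible for adjustment (non-descendants of Vd, excluding Vd and Qs): {Cd, Ht, Tk}.
Backdoor paths from Vd to Qs:
  P1: Vd <- Tk -> Cd -> Pq <- Qs
  P2: Vd <- Tk -> Qs
  P3: Vd <- Tk -> Pq <- Qs
  P4: Vd <- Ht -> Qs
  P5: Vd <- Cd <- Tk -> Qs
  P6: Vd <- Cd <- Tk -> Pq <- Qs
  P7: Vd <- Cd -> Pq <- Tk -> Qs
  P8: Vd <- Cd -> Pq <- Qs
The empty set is not sufficient: P2 (Vd <- Tk -> Qs) has no collider blocking it and no conditioned non-collider, so it is open.
Try {Ht, Tk}:
  P1: blocked at fork node Tk ∈ conditioning set.
  P2: blocked at fork node Tk ∈ conditioning set.
  P3: blocked at fork node Tk ∈ conditioning set.
  P4: blocked at fork node Ht ∈ conditioning set.
  P5: blocked at fork node Tk ∈ conditioning set.
  P6: blocked at fork node Tk ∈ conditioning set.
  P7: blocked at collider Pq (neither it nor any descendant is in the conditioning set).
  P8: blocked at collider Pq (neither it nor any descendant is in the conditioning set).
{Ht, Tk} contains no descendant of Vd and blocks every backdoor path.
Every element of {Ht, Tk} is needed (dropping Ht leaves P4 open; dropping Tk leaves P2 open), so no proper subset is valid.
Among all size-2 subsets of the eligible variables, only {Ht, Tk} blocks every backdoor path, so it is the unique smallest valid adjustment set.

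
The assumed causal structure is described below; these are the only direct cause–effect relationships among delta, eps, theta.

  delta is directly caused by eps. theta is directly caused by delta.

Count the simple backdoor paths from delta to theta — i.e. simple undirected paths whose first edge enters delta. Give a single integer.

A backdoor path from delta to theta is any simple undirected path whose first edge points into delta (i.e. leaves delta via a parent).
Parents of delta: {eps}.
No simple path from any parent of delta reaches theta without revisiting delta, so there are no backdoor paths.

0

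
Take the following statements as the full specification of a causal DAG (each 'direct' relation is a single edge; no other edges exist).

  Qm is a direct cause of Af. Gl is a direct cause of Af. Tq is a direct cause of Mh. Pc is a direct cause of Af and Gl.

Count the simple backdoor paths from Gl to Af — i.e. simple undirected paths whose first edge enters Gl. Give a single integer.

1

A backdoor path from Gl to Af is any simple undirected path whose first edge points into Gl (i.e. leaves Gl via a parent).
Parents of Gl: {Pc}.
Enumerating:
  P1: Gl <- Pc -> Af
That exhausts the simple backdoor paths. Count: 1.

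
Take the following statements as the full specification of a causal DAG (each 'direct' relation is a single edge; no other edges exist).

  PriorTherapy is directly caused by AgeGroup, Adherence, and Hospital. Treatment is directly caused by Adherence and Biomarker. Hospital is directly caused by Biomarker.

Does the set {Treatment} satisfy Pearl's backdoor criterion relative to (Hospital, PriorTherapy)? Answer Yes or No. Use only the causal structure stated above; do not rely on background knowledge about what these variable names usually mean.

Backdoor paths from Hospital to PriorTherapy (paths whose first edge points into Hospital):
  P1: Hospital <- Biomarker -> Treatment <- Adherence -> PriorTherapy
Condition 1 (no descendant of Hospital in the set): holds — descendants of Hospital are {PriorTherapy}; none are in {Treatment}.
Condition 2 (every backdoor path blocked by {Treatment}):
  P1: open — collider(s) Treatment are conditioned on (or have a conditioned descendant) and no non-collider on the path is in the set.
{Treatment} does not satisfy the backdoor criterion.

No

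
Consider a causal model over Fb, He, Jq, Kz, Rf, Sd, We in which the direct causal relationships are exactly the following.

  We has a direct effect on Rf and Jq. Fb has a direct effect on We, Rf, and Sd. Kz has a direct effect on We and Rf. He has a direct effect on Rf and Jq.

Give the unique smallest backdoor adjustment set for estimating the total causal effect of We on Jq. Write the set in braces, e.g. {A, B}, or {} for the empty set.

Variables eligible for adjustment (non-descendants of We, excluding We and Jq): {Fb, He, Kz, Sd}.
Backdoor paths from We to Jq:
  P1: We <- Kz -> Rf <- He -> Jq
  P2: We <- Fb -> Rf <- He -> Jq
Each backdoor path contains an unconditioned collider, so every path is already blocked with the empty conditioning set:
  P1: blocked at collider Rf (neither it nor any descendant is in the conditioning set).
  P2: blocked at collider Rf (neither it nor any descendant is in the conditioning set).
The empty set is therefore the unique smallest valid set.

{}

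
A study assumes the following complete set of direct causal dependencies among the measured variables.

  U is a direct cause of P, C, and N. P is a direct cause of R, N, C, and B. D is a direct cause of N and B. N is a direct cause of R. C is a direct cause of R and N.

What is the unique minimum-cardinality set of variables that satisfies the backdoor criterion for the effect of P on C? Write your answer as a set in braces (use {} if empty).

{U}

Variables eligible for adjustment (non-descendants of P, excluding P and C): {D, U}.
Backdoor paths from P to C:
  P1: P <- U -> C
  P2: P <- U -> N <- C
  P3: P <- U -> N -> R <- C
The empty set is not sufficient: P1 (P <- U -> C) has no collider blocking it and no conditioned non-collider, so it is open.
Try {U}:
  P1: blocked at fork node U ∈ conditioning set.
  P2: blocked at fork node U ∈ conditioning set.
  P3: blocked at fork node U ∈ conditioning set.
{U} contains no descendant of P and blocks every backdoor path.
No other singleton works — e.g. {D} leaves P1 open — so {U} is the unique smallest valid adjustment set.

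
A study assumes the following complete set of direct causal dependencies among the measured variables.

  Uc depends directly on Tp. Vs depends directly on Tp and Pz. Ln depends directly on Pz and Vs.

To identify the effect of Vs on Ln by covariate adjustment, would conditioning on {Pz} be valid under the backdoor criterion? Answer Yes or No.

Yes

Backdoor paths from Vs to Ln (paths whose first edge points into Vs):
  P1: Vs <- Pz -> Ln
Condition 1 (no descendant of Vs in the set): holds — descendants of Vs are {Ln}; none are in {Pz}.
Condition 2 (every backdoor path blocked by {Pz}):
  P1: blocked at fork node Pz ∈ conditioning set.
{Pz} satisfies the backdoor criterion.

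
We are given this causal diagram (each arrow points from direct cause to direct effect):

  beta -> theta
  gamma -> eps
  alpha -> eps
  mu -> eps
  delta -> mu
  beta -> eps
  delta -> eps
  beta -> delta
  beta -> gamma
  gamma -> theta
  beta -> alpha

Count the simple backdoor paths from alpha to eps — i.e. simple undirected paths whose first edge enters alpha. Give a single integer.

5

A backdoor path from alpha to eps is any simple undirected path whose first edge points into alpha (i.e. leaves alpha via a parent).
Parents of alpha: {beta}.
Enumerating:
  P1: alpha <- beta -> gamma -> eps
  P2: alpha <- beta -> delta -> mu -> eps
  P3: alpha <- beta -> delta -> eps
  P4: alpha <- beta -> theta <- gamma -> eps
  P5: alpha <- beta -> eps
That exhausts the simple backdoor paths. Count: 5.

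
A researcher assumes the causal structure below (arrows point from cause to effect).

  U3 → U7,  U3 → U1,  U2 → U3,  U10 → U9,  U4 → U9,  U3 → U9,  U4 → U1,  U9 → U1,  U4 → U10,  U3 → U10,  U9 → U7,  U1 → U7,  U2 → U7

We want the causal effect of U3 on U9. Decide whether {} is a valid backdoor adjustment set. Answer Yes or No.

Yes

Backdoor paths from U3 to U9 (paths whose first edge points into U3):
  P1: U3 <- U2 -> U7 <- U9
  P2: U3 <- U2 -> U7 <- U1 <- U4 -> U10 -> U9
  P3: U3 <- U2 -> U7 <- U1 <- U4 -> U9
  P4: U3 <- U2 -> U7 <- U1 <- U9
Condition 1 (no descendant of U3 in the set): holds — descendants of U3 are {U1, U10, U7, U9}; none are in {}.
Condition 2 (every backdoor path blocked by {}):
  P1: blocked at collider U7 (neither it nor any descendant is in the conditioning set).
  P2: blocked at collider U7 (neither it nor any descendant is in the conditioning set).
  P3: blocked at collider U7 (neither it nor any descendant is in the conditioning set).
  P4: blocked at collider U7 (neither it nor any descendant is in the conditioning set).
{} satisfies the backdoor criterion.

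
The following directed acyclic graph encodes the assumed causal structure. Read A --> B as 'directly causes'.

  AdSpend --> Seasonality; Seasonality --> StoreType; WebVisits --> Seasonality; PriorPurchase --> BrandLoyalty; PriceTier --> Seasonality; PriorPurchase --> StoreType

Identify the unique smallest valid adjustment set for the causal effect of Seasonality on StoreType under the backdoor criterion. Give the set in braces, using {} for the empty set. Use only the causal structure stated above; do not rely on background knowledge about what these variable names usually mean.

Variables eligible for adjustment (non-descendants of Seasonality, excluding Seasonality and StoreType): {AdSpend, BrandLoyalty, PriceTier, PriorPurchase, WebVisits}.
Backdoor paths from Seasonality to StoreType:
  (none)
With no backdoor paths the empty set already satisfies the criterion, and it is trivially minimal.

{}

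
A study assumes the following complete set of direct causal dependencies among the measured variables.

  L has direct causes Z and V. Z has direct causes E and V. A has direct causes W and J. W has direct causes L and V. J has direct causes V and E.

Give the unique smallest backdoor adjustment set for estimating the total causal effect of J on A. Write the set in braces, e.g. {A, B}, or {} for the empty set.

Variables eligible for adjustment (non-descendants of J, excluding J and A): {E, L, V, W, Z}.
Backdoor paths from J to A:
  P1: J <- V -> Z -> L -> W -> A
  P2: J <- V -> L -> W -> A
  P3: J <- V -> W -> A
  P4: J <- E -> Z <- V -> L -> W -> A
  P5: J <- E -> Z <- V -> W -> A
  P6: J <- E -> Z -> L <- V -> W -> A
  P7: J <- E -> Z -> L -> W -> A
The empty set is not sufficient: P1 (J <- V -> Z -> L -> W -> A) has no collider blocking it and no conditioned non-collider, so it is open.
Try {W}:
  P1: blocked at chain node W ∈ conditioning set.
  P2: blocked at chain node W ∈ conditioning set.
  P3: blocked at chain node W ∈ conditioning set.
  P4: blocked at chain node W ∈ conditioning set.
  P5: blocked at chain node W ∈ conditioning set.
  P6: blocked at chain node W ∈ conditioning set.
  P7: blocked at chain node W ∈ conditioning set.
{W} contains no descendant of J and blocks every backdoor path.
No other singleton works — e.g. {V} leaves P7 open — so {W} is the unique smallest valid adjustment set.

{W}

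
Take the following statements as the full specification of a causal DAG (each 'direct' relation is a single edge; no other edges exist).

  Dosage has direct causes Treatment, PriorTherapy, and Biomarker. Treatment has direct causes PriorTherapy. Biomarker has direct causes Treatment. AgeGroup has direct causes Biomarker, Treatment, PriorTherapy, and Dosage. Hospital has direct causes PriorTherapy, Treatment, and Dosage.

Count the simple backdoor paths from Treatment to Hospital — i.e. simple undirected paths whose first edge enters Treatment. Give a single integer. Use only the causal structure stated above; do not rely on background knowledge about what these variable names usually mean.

4

A backdoor path from Treatment to Hospital is any simple undirected path whose first edge points into Treatment (i.e. leaves Treatment via a parent).
Parents of Treatment: {PriorTherapy}.
Enumerating:
  P1: Treatment <- PriorTherapy -> Dosage -> Hospital
  P2: Treatment <- PriorTherapy -> AgeGroup <- Biomarker -> Dosage -> Hospital
  P3: Treatment <- PriorTherapy -> AgeGroup <- Dosage -> Hospital
  P4: Treatment <- PriorTherapy -> Hospital
That exhausts the simple backdoor paths. Count: 4.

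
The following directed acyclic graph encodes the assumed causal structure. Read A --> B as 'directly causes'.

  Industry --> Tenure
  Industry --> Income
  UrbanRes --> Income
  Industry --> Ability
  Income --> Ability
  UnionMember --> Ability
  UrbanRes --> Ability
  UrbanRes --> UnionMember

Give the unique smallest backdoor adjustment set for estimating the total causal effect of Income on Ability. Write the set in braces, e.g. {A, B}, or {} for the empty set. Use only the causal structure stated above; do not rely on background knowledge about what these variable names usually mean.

Variables eligible for adjustment (non-descendants of Income, excluding Income and Ability): {Industry, Tenure, UnionMember, UrbanRes}.
Backdoor paths from Income to Ability:
  P1: Income <- UrbanRes -> UnionMember -> Ability
  P2: Income <- UrbanRes -> Ability
  P3: Income <- Industry -> Ability
The empty set is not sufficient: P1 (Income <- UrbanRes -> UnionMember -> Ability) has no collider blocking it and no conditioned non-collider, so it is open.
Try {Industry, UrbanRes}:
  P1: blocked at fork node UrbanRes ∈ conditioning set.
  P2: blocked at fork node UrbanRes ∈ conditioning set.
  P3: blocked at fork node Industry ∈ conditioning set.
{Industry, UrbanRes} contains no descendant of Income and blocks every backdoor path.
Every element of {Industry, UrbanRes} is needed (dropping Industry leaves P3 open; dropping UrbanRes leaves P1 open), so no proper subset is valid.
Among all size-2 subsets of the eligible variables, only {Industry, UrbanRes} blocks every backdoor path, so it is the unique smallest valid adjustment set.

{Industry, UrbanRes}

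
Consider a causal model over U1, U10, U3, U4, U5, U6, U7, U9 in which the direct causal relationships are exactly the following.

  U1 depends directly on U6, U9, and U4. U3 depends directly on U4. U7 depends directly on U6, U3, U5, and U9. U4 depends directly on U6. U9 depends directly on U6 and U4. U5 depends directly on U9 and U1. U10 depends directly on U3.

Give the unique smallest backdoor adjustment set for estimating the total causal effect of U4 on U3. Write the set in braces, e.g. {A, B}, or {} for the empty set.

{}

Variables eligible for adjustment (non-descendants of U4, excluding U4 and U3): {U6}.
Backdoor paths from U4 to U3:
  P1: U4 <- U6 -> U9 -> U1 -> U5 -> U7 <- U3
  P2: U4 <- U6 -> U9 -> U5 -> U7 <- U3
  P3: U4 <- U6 -> U9 -> U7 <- U3
  P4: U4 <- U6 -> U1 <- U9 -> U5 -> U7 <- U3
  P5: U4 <- U6 -> U1 <- U9 -> U7 <- U3
  P6: U4 <- U6 -> U1 -> U5 <- U9 -> U7 <- U3
  P7: U4 <- U6 -> U1 -> U5 -> U7 <- U3
  P8: U4 <- U6 -> U7 <- U3
Each backdoor path contains an unconditioned collider, so every path is already blocked with the empty conditioning set:
  P1: blocked at collider U7 (neither it nor any descendant is in the conditioning set).
  P2: blocked at collider U7 (neither it nor any descendant is in the conditioning set).
  P3: blocked at collider U7 (neither it nor any descendant is in the conditioning set).
  P4: blocked at collider U1 (neither it nor any descendant is in the conditioning set).
  P5: blocked at collider U1 (neither it nor any descendant is in the conditioning set).
  P6: blocked at collider U5 (neither it nor any descendant is in the conditioning set).
  P7: blocked at collider U7 (neither it nor any descendant is in the conditioning set).
  P8: blocked at collider U7 (neither it nor any descendant is in the conditioning set).
The empty set is therefore the unique smallest valid set.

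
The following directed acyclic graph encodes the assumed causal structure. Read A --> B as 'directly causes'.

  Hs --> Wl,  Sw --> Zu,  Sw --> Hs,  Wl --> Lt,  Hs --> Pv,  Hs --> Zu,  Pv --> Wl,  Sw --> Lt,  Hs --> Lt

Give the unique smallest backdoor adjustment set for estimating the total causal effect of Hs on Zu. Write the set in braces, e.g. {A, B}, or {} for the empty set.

{Sw}

Variables eligible for adjustment (non-descendants of Hs, excluding Hs and Zu): {Sw}.
Backdoor paths from Hs to Zu:
  P1: Hs <- Sw -> Zu
The empty set is not sufficient: P1 (Hs <- Sw -> Zu) has no collider blocking it and no conditioned non-collider, so it is open.
Try {Sw}:
  P1: blocked at fork node Sw ∈ conditioning set.
{Sw} contains no descendant of Hs and blocks every backdoor path.
{Sw} is the unique smallest valid adjustment set.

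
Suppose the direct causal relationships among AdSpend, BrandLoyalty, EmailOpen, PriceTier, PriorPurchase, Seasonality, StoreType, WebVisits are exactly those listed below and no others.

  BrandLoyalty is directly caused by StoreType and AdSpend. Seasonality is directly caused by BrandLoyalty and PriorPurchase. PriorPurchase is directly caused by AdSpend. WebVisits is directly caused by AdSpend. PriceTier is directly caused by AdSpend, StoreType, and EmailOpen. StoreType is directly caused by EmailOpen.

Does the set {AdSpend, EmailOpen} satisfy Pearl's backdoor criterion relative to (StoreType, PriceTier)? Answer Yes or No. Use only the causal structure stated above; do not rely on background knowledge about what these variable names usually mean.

Yes

Backdoor paths from StoreType to PriceTier (paths whose first edge points into StoreType):
  P1: StoreType <- EmailOpen -> PriceTier
Condition 1 (no descendant of StoreType in the set): holds — descendants of StoreType are {BrandLoyalty, PriceTier, Seasonality}; none are in {AdSpend, EmailOpen}.
Condition 2 (every backdoor path blocked by {AdSpend, EmailOpen}):
  P1: blocked at fork node EmailOpen ∈ conditioning set.
{AdSpend, EmailOpen} satisfies the backdoor criterion.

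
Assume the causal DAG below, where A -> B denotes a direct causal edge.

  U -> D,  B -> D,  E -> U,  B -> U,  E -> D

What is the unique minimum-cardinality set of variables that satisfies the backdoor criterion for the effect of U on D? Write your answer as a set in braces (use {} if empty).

{B, E}

Variables eligible for adjustment (non-descendants of U, excluding U and D): {B, E}.
Backdoor paths from U to D:
  P1: U <- B -> D
  P2: U <- E -> D
The empty set is not sufficient: P1 (U <- B -> D) has no collider blocking it and no conditioned non-collider, so it is open.
Try {B, E}:
  P1: blocked at fork node B ∈ conditioning set.
  P2: blocked at fork node E ∈ conditioning set.
{B, E} contains no descendant of U and blocks every backdoor path.
Every element of {B, E} is needed (dropping B leaves P1 open; dropping E leaves P2 open), so no proper subset is valid.
Among all size-2 subsets of the eligible variables, only {B, E} blocks every backdoor path, so it is the unique smallest valid adjustment set.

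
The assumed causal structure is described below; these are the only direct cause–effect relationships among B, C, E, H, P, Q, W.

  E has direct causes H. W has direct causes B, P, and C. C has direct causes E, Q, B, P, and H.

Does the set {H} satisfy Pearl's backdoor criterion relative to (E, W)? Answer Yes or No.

Yes

Backdoor paths from E to W (paths whose first edge points into E):
  P1: E <- H -> C <- P -> W
  P2: E <- H -> C <- B -> W
  P3: E <- H -> C -> W
Condition 1 (no descendant of E in the set): holds — descendants of E are {C, W}; none are in {H}.
Condition 2 (every backdoor path blocked by {H}):
  P1: blocked at fork node H ∈ conditioning set.
  P2: blocked at fork node H ∈ conditioning set.
  P3: blocked at fork node H ∈ conditioning set.
{H} satisfies the backdoor criterion.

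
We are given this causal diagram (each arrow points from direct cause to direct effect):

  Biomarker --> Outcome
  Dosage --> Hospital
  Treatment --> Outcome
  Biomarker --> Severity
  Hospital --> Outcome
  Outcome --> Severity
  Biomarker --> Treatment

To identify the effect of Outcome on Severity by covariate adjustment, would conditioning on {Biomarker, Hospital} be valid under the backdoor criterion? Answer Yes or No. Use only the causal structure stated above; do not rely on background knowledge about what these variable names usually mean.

Backdoor paths from Outcome to Severity (paths whose first edge points into Outcome):
  P1: Outcome <- Biomarker -> Severity
  P2: Outcome <- Treatment <- Biomarker -> Severity
Condition 1 (no descendant of Outcome in the set): holds — descendants of Outcome are {Severity}; none are in {Biomarker, Hospital}.
Condition 2 (every backdoor path blocked by {Biomarker, Hospital}):
  P1: blocked at fork node Biomarker ∈ conditioning set.
  P2: blocked at fork node Biomarker ∈ conditioning set.
{Biomarker, Hospital} satisfies the backdoor criterion.

Yes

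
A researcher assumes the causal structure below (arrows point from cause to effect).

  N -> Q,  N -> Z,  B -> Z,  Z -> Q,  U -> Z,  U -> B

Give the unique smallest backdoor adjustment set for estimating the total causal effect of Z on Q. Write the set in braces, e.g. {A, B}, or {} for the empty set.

{N}

Variables eligible for adjustment (non-descendants of Z, excluding Z and Q): {B, N, U}.
Backdoor paths from Z to Q:
  P1: Z <- N -> Q
The empty set is not sufficient: P1 (Z <- N -> Q) has no collider blocking it and no conditioned non-collider, so it is open.
Try {N}:
  P1: blocked at fork node N ∈ conditioning set.
{N} contains no descendant of Z and blocks every backdoor path.
No other singleton works — e.g. {U} leaves P1 open — so {N} is the unique smallest valid adjustment set.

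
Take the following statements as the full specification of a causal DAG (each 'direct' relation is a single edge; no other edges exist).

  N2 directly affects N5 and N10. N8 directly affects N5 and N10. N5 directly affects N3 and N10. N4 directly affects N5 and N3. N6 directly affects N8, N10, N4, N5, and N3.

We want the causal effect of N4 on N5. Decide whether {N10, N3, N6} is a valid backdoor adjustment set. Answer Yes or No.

No

Backdoor paths from N4 to N5 (paths whose first edge points into N4):
  P1: N4 <- N6 -> N8 -> N5
  P2: N4 <- N6 -> N8 -> N10 <- N2 -> N5
  P3: N4 <- N6 -> N8 -> N10 <- N5
  P4: N4 <- N6 -> N5
  P5: N4 <- N6 -> N10 <- N8 -> N5
  P6: N4 <- N6 -> N10 <- N2 -> N5
  P7: N4 <- N6 -> N10 <- N5
  P8: N4 <- N6 -> N3 <- N5
Condition 1 (no descendant of N4 in the set): FAILS — N10 and N3 are descendants of N4.
Condition 2 (every backdoor path blocked by {N10, N3, N6}):
  P1: blocked at fork node N6 ∈ conditioning set.
  P2: blocked at fork node N6 ∈ conditioning set.
  P3: blocked at fork node N6 ∈ conditioning set.
  P4: blocked at fork node N6 ∈ conditioning set.
  P5: blocked at fork node N6 ∈ conditioning set.
  P6: blocked at fork node N6 ∈ conditioning set.
  P7: blocked at fork node N6 ∈ conditioning set.
  P8: blocked at fork node N6 ∈ conditioning set.
{N10, N3, N6} does not satisfy the backdoor criterion.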